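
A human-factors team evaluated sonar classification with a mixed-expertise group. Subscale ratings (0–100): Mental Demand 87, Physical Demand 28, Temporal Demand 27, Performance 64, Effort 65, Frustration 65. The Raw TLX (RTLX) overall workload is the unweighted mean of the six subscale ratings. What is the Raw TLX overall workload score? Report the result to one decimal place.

56.0

Sum of ratings = 87 + 28 + 27 + 64 + 65 + 65 = 336.
RTLX = 336 / 6 = 56.0000 ≈ 56.0.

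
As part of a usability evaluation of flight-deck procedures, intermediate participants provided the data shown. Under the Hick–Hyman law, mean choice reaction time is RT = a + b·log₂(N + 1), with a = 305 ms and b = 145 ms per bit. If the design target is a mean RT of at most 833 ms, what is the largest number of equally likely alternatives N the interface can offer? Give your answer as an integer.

Set 305 + 145·log₂(N + 1) ≤ 833.
log₂(N + 1) ≤ (833 − 305) / 145 = 3.6414.
N + 1 ≤ 2^3.6414 = 12.4787.
N ≤ 11.4787, so the largest integer N is 11.

11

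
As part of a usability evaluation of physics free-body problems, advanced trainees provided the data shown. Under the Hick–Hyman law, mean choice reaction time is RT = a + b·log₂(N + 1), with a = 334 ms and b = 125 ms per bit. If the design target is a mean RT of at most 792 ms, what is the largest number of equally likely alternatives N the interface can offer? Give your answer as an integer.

11

Set 334 + 125·log₂(N + 1) ≤ 792.
log₂(N + 1) ≤ (792 − 334) / 125 = 3.6640.
N + 1 ≤ 2^3.6640 = 12.6758.
N ≤ 11.6758, so the largest integer N is 11.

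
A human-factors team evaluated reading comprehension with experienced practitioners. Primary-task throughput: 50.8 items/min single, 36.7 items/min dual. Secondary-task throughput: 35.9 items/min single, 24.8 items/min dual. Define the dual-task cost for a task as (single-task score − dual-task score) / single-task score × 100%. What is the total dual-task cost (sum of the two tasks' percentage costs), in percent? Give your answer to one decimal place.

58.7

Primary cost = (50.8 − 36.7) / 50.8 × 100% = 27.7559%.
Secondary cost = (35.9 − 24.8) / 35.9 × 100% = 30.9192%.
Total = 27.7559% + 30.9192% = 58.6751% ≈ 58.7%.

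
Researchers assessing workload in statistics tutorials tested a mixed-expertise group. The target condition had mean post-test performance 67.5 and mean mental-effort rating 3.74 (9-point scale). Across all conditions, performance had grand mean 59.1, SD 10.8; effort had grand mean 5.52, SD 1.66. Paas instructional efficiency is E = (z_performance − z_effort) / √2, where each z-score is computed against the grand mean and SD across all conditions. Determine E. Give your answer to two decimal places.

z_performance = (67.5 − 59.1) / 10.8 = 8.4000 / 10.8 = 0.7778.
z_effort = (3.74 − 5.52) / 1.66 = -1.7800 / 1.66 = -1.0723.
z_P − z_E = 0.7778 − (-1.0723) = 1.8501.
E = 1.8501 / √2 = 1.8501 / 1.41421 = 1.3082 ≈ 1.31.

1.31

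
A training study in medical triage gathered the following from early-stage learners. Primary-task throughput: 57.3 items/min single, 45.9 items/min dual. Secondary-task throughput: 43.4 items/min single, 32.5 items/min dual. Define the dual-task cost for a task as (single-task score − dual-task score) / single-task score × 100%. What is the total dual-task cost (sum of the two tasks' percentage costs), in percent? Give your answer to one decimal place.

Primary cost = (57.3 − 45.9) / 57.3 × 100% = 19.8953%.
Secondary cost = (43.4 − 32.5) / 43.4 × 100% = 25.1152%.
Total = 19.8953% + 25.1152% = 45.0105% ≈ 45.0%.

45.0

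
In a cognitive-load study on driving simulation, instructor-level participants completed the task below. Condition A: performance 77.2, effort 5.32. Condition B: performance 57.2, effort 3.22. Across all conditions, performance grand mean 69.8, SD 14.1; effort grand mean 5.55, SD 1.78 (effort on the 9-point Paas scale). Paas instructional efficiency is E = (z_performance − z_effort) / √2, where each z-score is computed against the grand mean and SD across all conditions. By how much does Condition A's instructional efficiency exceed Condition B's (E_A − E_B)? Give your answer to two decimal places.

0.17

Condition A: z_P = (77.2 − 69.8)/14.1 = 0.5248; z_E = (5.32 − 5.55)/1.78 = -0.1292; E_A = (0.5248 − (-0.1292))/√2 = 0.4624.
Condition B: z_P = (57.2 − 69.8)/14.1 = -0.8936; z_E = (3.22 − 5.55)/1.78 = -1.3090; E_B = (-0.8936 − (-1.3090))/√2 = 0.2937.
E_A − E_B = 0.4624 − 0.2937 = 0.1687 ≈ 0.17.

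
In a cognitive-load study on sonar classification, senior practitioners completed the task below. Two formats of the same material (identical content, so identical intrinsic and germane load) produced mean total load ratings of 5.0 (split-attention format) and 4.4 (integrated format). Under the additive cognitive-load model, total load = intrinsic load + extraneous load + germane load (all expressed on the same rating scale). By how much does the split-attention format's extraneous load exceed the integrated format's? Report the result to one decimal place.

Intrinsic and germane load are equal across formats, so the difference in total load equals the difference in extraneous load.
Extraneous-load difference = 5.0 − 4.4 = 0.6.

0.6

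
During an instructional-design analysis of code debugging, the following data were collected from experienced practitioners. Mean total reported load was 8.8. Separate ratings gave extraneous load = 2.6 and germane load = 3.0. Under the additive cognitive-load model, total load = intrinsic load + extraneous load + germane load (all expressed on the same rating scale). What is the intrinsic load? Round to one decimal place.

intrinsic load = total − extraneous − germane
             = 8.8 − 2.6 − 3.0 = 3.2.

3.2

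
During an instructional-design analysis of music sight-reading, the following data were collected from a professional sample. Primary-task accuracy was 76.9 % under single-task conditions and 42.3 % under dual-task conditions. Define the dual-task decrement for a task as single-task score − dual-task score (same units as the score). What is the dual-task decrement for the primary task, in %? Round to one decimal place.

Decrement = 76.9 − 42.3 = 34.6000 % ≈ 34.6 %.

34.6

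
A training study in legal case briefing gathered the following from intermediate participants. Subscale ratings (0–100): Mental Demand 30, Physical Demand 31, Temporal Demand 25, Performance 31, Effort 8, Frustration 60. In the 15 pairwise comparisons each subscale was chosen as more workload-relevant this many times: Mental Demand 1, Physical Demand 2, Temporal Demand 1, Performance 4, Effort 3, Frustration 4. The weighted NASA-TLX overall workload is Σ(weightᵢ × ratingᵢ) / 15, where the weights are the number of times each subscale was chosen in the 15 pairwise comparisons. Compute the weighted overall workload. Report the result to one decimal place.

The tallies are the weights (they sum to 15).
Weighted sum = 1·30 + 2·31 + 1·25 + 4·31 + 3·8 + 4·60
            = 30 + 62 + 25 + 124 + 24 + 240 = 505.
Overall workload = 505 / 15 = 33.6667 ≈ 33.7.

33.7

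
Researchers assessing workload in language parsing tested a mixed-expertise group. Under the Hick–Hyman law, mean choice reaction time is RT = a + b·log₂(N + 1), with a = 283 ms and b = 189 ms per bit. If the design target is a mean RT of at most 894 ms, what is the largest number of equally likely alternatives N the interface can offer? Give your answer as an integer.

Set 283 + 189·log₂(N + 1) ≤ 894.
log₂(N + 1) ≤ (894 − 283) / 189 = 3.2328.
N + 1 ≤ 2^3.2328 = 9.4009.
N ≤ 8.4009, so the largest integer N is 8.

8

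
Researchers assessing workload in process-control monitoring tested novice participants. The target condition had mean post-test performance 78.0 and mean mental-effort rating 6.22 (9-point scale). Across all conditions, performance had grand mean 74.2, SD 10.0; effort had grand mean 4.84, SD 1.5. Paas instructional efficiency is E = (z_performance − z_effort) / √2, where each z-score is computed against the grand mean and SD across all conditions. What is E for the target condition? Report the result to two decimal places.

z_performance = (78.0 − 74.2) / 10.0 = 3.8000 / 10.0 = 0.3800.
z_effort = (6.22 − 4.84) / 1.5 = 1.3800 / 1.5 = 0.9200.
z_P − z_E = 0.3800 − 0.9200 = -0.5400.
E = -0.5400 / √2 = -0.5400 / 1.41421 = -0.3818 ≈ -0.38.

-0.38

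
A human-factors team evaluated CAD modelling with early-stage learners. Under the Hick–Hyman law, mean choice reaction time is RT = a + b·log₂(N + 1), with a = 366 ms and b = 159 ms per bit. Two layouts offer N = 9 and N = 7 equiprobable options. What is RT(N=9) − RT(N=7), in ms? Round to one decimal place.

51.2

RT(9) = 366 + 159·log₂(10) = 366 + 159·3.3219 = 894.1821 ms.
RT(7) = 366 + 159·log₂(8) = 366 + 159·3.0000 = 843.0000 ms.
Difference = 894.1821 − 843.0000 = 51.1821 ≈ 51.2 ms.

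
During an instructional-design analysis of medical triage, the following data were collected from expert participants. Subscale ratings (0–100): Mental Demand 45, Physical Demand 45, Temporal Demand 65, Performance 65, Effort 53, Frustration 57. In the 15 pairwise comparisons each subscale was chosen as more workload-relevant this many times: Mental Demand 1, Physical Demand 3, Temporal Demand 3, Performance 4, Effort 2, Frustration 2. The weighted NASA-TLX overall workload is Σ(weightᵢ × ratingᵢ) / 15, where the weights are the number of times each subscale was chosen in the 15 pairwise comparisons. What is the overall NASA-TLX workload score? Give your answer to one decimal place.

The tallies are the weights (they sum to 15).
Weighted sum = 1·45 + 3·45 + 3·65 + 4·65 + 2·53 + 2·57
            = 45 + 135 + 195 + 260 + 106 + 114 = 855.
Overall workload = 855 / 15 = 57.0000 ≈ 57.0.

57.0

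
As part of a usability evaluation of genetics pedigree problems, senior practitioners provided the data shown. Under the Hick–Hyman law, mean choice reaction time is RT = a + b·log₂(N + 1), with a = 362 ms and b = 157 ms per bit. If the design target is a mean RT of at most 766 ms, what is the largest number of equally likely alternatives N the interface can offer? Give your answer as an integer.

4

Set 362 + 157·log₂(N + 1) ≤ 766.
log₂(N + 1) ≤ (766 − 362) / 157 = 2.5732.
N + 1 ≤ 2^2.5732 = 5.9513.
N ≤ 4.9513, so the largest integer N is 4.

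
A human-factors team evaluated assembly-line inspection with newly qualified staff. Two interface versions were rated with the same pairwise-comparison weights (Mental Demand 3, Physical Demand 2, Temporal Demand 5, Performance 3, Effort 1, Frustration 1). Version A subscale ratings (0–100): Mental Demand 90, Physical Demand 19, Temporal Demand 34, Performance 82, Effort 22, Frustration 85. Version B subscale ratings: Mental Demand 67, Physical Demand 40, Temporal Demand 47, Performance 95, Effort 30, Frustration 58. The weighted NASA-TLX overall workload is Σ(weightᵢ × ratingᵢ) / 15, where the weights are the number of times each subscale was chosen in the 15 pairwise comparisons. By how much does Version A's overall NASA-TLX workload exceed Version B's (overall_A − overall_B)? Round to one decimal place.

-3.9

Version A weighted sum = 3·90 + 2·19 + 5·34 + 3·82 + 1·22 + 1·85 = 270 + 38 + 170 + 246 + 22 + 85 = 831; overall_A = 831/15 = 55.4000.
Version B weighted sum = 3·67 + 2·40 + 5·47 + 3·95 + 1·30 + 1·58 = 201 + 80 + 235 + 285 + 30 + 58 = 889; overall_B = 889/15 = 59.2667.
Difference = 55.4000 − 59.2667 = -3.8667 ≈ -3.9.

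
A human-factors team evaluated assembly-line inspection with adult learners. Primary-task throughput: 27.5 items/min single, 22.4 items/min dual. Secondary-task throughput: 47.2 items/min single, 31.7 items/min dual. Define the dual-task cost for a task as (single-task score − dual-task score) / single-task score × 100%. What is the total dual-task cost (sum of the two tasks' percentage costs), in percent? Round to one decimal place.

Primary cost = (27.5 − 22.4) / 27.5 × 100% = 18.5455%.
Secondary cost = (47.2 − 31.7) / 47.2 × 100% = 32.8390%.
Total = 18.5455% + 32.8390% = 51.3845% ≈ 51.4%.

51.4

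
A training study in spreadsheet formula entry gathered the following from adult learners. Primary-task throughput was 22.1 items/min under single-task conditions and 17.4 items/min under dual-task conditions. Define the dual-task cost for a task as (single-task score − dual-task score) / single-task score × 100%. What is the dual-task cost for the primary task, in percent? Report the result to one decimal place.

21.3

Cost = (22.1 − 17.4) / 22.1 × 100%
     = 4.7000 / 22.1 × 100% = 21.2670%.
≈ 21.3%.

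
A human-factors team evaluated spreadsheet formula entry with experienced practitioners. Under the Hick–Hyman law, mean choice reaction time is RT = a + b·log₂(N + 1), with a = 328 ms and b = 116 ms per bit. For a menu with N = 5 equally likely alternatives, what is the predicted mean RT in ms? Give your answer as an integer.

628

log₂(5 + 1) = log₂(6) = 2.5850.
RT = 328 + 116 × 2.5850 = 328 + 299.8600 = 627.8600 ms.
≈ 628 ms.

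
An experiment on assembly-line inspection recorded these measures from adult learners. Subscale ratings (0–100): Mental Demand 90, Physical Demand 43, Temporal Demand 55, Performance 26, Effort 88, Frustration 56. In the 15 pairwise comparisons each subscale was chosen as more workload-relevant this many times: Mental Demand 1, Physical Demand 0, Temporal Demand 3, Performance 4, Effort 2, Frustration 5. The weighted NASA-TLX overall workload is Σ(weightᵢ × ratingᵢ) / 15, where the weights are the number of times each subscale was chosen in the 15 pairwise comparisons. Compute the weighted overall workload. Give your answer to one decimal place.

54.3

The tallies are the weights (they sum to 15).
Weighted sum = 1·90 + 0·43 + 3·55 + 4·26 + 2·88 + 5·56
            = 90 + 0 + 165 + 104 + 176 + 280 = 815.
Overall workload = 815 / 15 = 54.3333 ≈ 54.3.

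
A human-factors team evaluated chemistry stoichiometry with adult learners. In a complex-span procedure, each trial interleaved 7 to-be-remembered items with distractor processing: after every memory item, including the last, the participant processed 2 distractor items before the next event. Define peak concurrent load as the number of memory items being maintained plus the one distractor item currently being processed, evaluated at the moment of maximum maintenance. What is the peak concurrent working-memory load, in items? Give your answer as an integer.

8

Maintenance is greatest during the distractor(s) after memory item 7: all 7 memory items are being held.
One distractor item is concurrently being processed.
Peak concurrent load = 7 + 1 = 8 items.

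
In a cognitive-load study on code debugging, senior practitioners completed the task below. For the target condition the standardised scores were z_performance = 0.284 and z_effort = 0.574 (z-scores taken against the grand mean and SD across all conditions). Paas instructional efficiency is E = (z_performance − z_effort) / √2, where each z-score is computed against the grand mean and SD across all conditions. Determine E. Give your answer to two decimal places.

-0.21

z_P − z_E = 0.284 − 0.574 = -0.2900.
E = -0.2900 / √2 = -0.2900 / 1.41421 = -0.2051 ≈ -0.21.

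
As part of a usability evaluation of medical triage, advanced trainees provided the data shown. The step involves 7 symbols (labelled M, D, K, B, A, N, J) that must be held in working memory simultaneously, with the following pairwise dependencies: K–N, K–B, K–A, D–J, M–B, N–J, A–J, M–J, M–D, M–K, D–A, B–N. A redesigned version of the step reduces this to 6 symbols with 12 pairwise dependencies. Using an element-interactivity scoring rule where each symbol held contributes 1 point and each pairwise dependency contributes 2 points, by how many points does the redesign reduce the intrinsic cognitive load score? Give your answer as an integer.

1

Original: 7 × 1 + 12 × 2 = 7 + 24 = 31.
Redesigned: 6 × 1 + 12 × 2 = 6 + 24 = 30.
Reduction = 31 − 30 = 1.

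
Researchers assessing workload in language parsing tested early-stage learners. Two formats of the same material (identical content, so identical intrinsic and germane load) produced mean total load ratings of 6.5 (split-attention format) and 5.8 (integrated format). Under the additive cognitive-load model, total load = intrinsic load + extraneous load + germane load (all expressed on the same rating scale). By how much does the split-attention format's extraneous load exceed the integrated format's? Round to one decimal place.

0.7

Intrinsic and germane load are equal across formats, so the difference in total load equals the difference in extraneous load.
Extraneous-load difference = 6.5 − 5.8 = 0.7.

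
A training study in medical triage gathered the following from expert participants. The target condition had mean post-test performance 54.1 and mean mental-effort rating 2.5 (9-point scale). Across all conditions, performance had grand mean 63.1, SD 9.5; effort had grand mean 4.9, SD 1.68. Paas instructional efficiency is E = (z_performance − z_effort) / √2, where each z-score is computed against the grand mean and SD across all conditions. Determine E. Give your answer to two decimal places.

z_performance = (54.1 − 63.1) / 9.5 = -9.0000 / 9.5 = -0.9474.
z_effort = (2.5 − 4.9) / 1.68 = -2.4000 / 1.68 = -1.4286.
z_P − z_E = -0.9474 − (-1.4286) = 0.4812.
E = 0.4812 / √2 = 0.4812 / 1.41421 = 0.3403 ≈ 0.34.

0.34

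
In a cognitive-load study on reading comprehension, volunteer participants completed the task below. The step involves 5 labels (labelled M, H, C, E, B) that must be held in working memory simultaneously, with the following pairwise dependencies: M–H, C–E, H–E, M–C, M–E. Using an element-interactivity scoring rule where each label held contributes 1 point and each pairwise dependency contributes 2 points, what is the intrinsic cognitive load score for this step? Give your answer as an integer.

15

Count of labels held simultaneously: 5.
Count of pairwise dependencies listed: 5.
Element contribution: 5 × 1 = 5.
Interaction contribution: 5 × 2 = 10.
Intrinsic load = 5 + 10 = 15.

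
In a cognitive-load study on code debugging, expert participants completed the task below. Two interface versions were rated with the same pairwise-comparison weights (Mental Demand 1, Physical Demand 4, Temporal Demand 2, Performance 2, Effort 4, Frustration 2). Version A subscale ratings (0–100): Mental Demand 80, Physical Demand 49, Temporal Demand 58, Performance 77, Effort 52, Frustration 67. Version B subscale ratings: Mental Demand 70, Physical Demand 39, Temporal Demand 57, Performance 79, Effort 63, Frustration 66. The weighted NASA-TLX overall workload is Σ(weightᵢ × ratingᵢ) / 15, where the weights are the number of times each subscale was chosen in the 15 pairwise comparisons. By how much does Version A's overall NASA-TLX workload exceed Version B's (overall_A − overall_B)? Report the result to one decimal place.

0.4

Version A weighted sum = 1·80 + 4·49 + 2·58 + 2·77 + 4·52 + 2·67 = 80 + 196 + 116 + 154 + 208 + 134 = 888; overall_A = 888/15 = 59.2000.
Version B weighted sum = 1·70 + 4·39 + 2·57 + 2·79 + 4·63 + 2·66 = 70 + 156 + 114 + 158 + 252 + 132 = 882; overall_B = 882/15 = 58.8000.
Difference = 59.2000 − 58.8000 = 0.4000 ≈ 0.4.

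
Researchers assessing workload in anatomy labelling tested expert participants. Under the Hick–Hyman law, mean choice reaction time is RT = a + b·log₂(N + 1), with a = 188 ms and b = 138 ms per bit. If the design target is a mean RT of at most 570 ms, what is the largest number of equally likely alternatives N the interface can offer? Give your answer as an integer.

Set 188 + 138·log₂(N + 1) ≤ 570.
log₂(N + 1) ≤ (570 − 188) / 138 = 2.7681.
N + 1 ≤ 2^2.7681 = 6.8121.
N ≤ 5.8121, so the largest integer N is 5.

5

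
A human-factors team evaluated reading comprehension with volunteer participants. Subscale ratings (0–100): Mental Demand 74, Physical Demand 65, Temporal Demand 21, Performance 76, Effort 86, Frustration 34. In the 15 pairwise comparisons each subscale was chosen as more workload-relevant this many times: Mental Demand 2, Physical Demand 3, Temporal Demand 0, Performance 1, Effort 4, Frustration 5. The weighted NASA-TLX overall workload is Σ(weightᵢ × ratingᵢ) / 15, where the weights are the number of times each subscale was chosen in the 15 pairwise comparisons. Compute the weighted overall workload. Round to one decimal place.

The tallies are the weights (they sum to 15).
Weighted sum = 2·74 + 3·65 + 0·21 + 1·76 + 4·86 + 5·34
            = 148 + 195 + 0 + 76 + 344 + 170 = 933.
Overall workload = 933 / 15 = 62.2000 ≈ 62.2.

62.2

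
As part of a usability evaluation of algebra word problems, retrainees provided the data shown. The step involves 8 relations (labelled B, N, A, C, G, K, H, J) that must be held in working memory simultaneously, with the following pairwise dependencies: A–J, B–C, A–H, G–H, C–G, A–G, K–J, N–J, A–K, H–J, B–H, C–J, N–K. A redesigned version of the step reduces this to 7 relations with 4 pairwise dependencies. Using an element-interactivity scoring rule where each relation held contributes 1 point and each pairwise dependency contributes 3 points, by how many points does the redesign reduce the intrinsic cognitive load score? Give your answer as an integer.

Original: 8 × 1 + 13 × 3 = 8 + 39 = 47.
Redesigned: 7 × 1 + 4 × 3 = 7 + 12 = 19.
Reduction = 47 − 19 = 28.

28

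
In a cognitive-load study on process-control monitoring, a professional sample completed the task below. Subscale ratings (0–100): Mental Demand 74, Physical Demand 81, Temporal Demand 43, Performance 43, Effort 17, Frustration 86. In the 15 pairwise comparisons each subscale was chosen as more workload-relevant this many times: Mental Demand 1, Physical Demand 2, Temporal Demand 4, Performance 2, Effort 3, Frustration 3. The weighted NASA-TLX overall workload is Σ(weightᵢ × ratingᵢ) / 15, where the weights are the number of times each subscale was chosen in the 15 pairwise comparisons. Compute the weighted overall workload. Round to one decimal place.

53.5

The tallies are the weights (they sum to 15).
Weighted sum = 1·74 + 2·81 + 4·43 + 2·43 + 3·17 + 3·86
            = 74 + 162 + 172 + 86 + 51 + 258 = 803.
Overall workload = 803 / 15 = 53.5333 ≈ 53.5.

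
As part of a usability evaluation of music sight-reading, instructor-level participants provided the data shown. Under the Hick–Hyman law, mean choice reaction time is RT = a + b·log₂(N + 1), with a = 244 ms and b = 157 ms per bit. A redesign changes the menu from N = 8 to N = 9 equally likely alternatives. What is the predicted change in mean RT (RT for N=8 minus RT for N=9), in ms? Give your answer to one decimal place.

RT(8) = 244 + 157·log₂(9) = 244 + 157·3.1699 = 741.6743 ms.
RT(9) = 244 + 157·log₂(10) = 244 + 157·3.3219 = 765.5383 ms.
Difference = 741.6743 − 765.5383 = -23.8640 ≈ -23.9 ms.

-23.9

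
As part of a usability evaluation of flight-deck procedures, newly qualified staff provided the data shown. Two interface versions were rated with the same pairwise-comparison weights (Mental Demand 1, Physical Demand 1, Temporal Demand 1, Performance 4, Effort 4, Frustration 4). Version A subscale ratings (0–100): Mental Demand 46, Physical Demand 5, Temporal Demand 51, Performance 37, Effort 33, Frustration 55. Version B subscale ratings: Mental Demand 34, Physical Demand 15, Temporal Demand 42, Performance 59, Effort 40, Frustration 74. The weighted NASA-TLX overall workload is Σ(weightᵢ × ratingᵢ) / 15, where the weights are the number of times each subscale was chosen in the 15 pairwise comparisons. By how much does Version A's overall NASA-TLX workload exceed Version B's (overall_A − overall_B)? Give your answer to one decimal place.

-12.1

Version A weighted sum = 1·46 + 1·5 + 1·51 + 4·37 + 4·33 + 4·55 = 46 + 5 + 51 + 148 + 132 + 220 = 602; overall_A = 602/15 = 40.1333.
Version B weighted sum = 1·34 + 1·15 + 1·42 + 4·59 + 4·40 + 4·74 = 34 + 15 + 42 + 236 + 160 + 296 = 783; overall_B = 783/15 = 52.2000.
Difference = 40.1333 − 52.2000 = -12.0667 ≈ -12.1.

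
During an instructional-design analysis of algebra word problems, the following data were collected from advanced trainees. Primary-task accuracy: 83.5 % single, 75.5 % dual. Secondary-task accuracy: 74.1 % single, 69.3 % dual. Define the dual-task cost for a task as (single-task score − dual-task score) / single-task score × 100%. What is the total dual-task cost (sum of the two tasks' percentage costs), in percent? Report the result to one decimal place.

Primary cost = (83.5 − 75.5) / 83.5 × 100% = 9.5808%.
Secondary cost = (74.1 − 69.3) / 74.1 × 100% = 6.4777%.
Total = 9.5808% + 6.4777% = 16.0585% ≈ 16.1%.

16.1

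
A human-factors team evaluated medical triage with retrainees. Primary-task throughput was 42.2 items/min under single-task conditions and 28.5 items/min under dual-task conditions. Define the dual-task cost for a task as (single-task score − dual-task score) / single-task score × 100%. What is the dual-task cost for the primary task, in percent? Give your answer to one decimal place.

Cost = (42.2 − 28.5) / 42.2 × 100%
     = 13.7000 / 42.2 × 100% = 32.4645%.
≈ 32.5%.

32.5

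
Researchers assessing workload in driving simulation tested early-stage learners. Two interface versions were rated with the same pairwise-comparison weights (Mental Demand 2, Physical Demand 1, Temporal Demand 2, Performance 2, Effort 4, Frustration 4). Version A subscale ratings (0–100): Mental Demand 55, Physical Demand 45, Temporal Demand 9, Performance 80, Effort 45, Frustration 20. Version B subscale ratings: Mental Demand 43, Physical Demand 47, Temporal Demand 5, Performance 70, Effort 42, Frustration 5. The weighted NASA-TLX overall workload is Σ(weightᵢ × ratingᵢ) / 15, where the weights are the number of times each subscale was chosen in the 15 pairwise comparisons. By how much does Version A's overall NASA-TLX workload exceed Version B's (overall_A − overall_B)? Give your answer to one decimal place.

Version A weighted sum = 2·55 + 1·45 + 2·9 + 2·80 + 4·45 + 4·20 = 110 + 45 + 18 + 160 + 180 + 80 = 593; overall_A = 593/15 = 39.5333.
Version B weighted sum = 2·43 + 1·47 + 2·5 + 2·70 + 4·42 + 4·5 = 86 + 47 + 10 + 140 + 168 + 20 = 471; overall_B = 471/15 = 31.4000.
Difference = 39.5333 − 31.4000 = 8.1333 ≈ 8.1.

8.1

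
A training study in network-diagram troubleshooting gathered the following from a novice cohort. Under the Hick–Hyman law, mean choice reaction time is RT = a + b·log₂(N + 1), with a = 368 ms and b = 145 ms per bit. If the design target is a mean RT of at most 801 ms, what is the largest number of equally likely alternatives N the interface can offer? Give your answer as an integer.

Set 368 + 145·log₂(N + 1) ≤ 801.
log₂(N + 1) ≤ (801 − 368) / 145 = 2.9862.
N + 1 ≤ 2^2.9862 = 7.9238.
N ≤ 6.9238, so the largest integer N is 6.

6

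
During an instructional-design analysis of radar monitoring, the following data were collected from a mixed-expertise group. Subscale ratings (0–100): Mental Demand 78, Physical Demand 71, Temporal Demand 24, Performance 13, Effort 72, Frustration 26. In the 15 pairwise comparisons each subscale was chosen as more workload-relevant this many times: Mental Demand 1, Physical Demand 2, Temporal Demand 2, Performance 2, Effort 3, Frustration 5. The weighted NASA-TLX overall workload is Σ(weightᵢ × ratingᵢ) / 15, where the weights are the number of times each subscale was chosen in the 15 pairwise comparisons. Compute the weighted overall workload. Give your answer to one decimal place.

42.7

The tallies are the weights (they sum to 15).
Weighted sum = 1·78 + 2·71 + 2·24 + 2·13 + 3·72 + 5·26
            = 78 + 142 + 48 + 26 + 216 + 130 = 640.
Overall workload = 640 / 15 = 42.6667 ≈ 42.7.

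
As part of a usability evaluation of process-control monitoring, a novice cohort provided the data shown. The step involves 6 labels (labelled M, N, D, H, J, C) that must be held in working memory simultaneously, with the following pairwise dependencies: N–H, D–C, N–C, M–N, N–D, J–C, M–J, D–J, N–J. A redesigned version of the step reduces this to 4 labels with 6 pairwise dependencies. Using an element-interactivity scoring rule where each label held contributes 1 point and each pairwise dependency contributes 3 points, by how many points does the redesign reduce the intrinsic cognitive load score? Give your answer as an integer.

11

Original: 6 × 1 + 9 × 3 = 6 + 27 = 33.
Redesigned: 4 × 1 + 6 × 3 = 4 + 18 = 22.
Reduction = 33 − 22 = 11.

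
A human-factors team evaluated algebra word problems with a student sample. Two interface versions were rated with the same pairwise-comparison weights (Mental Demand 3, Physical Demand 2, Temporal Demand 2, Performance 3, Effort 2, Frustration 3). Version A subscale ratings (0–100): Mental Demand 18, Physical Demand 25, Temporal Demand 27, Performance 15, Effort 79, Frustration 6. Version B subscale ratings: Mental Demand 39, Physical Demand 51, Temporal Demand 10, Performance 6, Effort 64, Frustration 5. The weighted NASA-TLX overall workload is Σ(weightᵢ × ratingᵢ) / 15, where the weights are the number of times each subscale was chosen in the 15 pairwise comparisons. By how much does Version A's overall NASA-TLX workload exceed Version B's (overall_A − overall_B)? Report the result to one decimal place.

Version A weighted sum = 3·18 + 2·25 + 2·27 + 3·15 + 2·79 + 3·6 = 54 + 50 + 54 + 45 + 158 + 18 = 379; overall_A = 379/15 = 25.2667.
Version B weighted sum = 3·39 + 2·51 + 2·10 + 3·6 + 2·64 + 3·5 = 117 + 102 + 20 + 18 + 128 + 15 = 400; overall_B = 400/15 = 26.6667.
Difference = 25.2667 − 26.6667 = -1.4000 ≈ -1.4.

-1.4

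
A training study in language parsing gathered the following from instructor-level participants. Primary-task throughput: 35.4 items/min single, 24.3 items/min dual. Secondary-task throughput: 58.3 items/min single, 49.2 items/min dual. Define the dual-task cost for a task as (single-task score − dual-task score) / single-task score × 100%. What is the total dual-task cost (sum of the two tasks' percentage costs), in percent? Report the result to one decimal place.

Primary cost = (35.4 − 24.3) / 35.4 × 100% = 31.3559%.
Secondary cost = (58.3 − 49.2) / 58.3 × 100% = 15.6089%.
Total = 31.3559% + 15.6089% = 46.9648% ≈ 47.0%.

47.0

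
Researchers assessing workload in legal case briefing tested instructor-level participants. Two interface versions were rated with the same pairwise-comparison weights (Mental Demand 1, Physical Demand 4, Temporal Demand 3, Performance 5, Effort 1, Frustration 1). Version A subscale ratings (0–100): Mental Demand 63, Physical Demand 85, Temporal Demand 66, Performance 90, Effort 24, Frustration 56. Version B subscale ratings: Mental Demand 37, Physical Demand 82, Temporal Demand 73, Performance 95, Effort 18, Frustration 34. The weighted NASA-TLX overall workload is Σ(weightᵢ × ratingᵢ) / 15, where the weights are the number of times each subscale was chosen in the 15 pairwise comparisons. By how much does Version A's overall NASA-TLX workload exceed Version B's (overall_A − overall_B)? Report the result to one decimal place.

1.3

Version A weighted sum = 1·63 + 4·85 + 3·66 + 5·90 + 1·24 + 1·56 = 63 + 340 + 198 + 450 + 24 + 56 = 1131; overall_A = 1131/15 = 75.4000.
Version B weighted sum = 1·37 + 4·82 + 3·73 + 5·95 + 1·18 + 1·34 = 37 + 328 + 219 + 475 + 18 + 34 = 1111; overall_B = 1111/15 = 74.0667.
Difference = 75.4000 − 74.0667 = 1.3333 ≈ 1.3.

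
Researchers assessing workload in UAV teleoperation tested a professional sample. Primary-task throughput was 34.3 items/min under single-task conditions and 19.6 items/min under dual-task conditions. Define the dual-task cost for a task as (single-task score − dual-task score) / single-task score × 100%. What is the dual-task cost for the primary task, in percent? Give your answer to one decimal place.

42.9

Cost = (34.3 − 19.6) / 34.3 × 100%
     = 14.7000 / 34.3 × 100% = 42.8571%.
≈ 42.9%.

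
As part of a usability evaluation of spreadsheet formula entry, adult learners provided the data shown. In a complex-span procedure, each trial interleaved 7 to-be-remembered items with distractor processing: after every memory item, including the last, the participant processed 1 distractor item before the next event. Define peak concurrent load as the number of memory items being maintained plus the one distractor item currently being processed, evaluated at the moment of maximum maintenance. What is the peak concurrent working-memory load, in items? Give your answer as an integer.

Maintenance is greatest during the distractor(s) after memory item 7: all 7 memory items are being held.
One distractor item is concurrently being processed.
Peak concurrent load = 7 + 1 = 8 items.

8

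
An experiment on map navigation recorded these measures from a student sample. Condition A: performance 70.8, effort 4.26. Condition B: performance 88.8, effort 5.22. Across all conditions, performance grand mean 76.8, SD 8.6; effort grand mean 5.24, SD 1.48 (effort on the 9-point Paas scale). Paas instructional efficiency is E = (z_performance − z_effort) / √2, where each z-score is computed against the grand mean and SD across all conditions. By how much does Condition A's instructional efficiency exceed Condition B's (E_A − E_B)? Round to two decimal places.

-1.02

Condition A: z_P = (70.8 − 76.8)/8.6 = -0.6977; z_E = (4.26 − 5.24)/1.48 = -0.6622; E_A = (-0.6977 − (-0.6622))/√2 = -0.0251.
Condition B: z_P = (88.8 − 76.8)/8.6 = 1.3953; z_E = (5.22 − 5.24)/1.48 = -0.0135; E_B = (1.3953 − (-0.0135))/√2 = 0.9962.
E_A − E_B = -0.0251 − 0.9962 = -1.0213 ≈ -1.02.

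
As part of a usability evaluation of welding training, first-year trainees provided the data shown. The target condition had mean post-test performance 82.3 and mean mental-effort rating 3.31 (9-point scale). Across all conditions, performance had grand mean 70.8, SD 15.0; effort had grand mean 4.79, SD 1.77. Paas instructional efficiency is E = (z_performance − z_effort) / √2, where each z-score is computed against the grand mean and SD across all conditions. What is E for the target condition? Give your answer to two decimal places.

1.13

z_performance = (82.3 − 70.8) / 15.0 = 11.5000 / 15.0 = 0.7667.
z_effort = (3.31 − 4.79) / 1.77 = -1.4800 / 1.77 = -0.8362.
z_P − z_E = 0.7667 − (-0.8362) = 1.6029.
E = 1.6029 / √2 = 1.6029 / 1.41421 = 1.1334 ≈ 1.13.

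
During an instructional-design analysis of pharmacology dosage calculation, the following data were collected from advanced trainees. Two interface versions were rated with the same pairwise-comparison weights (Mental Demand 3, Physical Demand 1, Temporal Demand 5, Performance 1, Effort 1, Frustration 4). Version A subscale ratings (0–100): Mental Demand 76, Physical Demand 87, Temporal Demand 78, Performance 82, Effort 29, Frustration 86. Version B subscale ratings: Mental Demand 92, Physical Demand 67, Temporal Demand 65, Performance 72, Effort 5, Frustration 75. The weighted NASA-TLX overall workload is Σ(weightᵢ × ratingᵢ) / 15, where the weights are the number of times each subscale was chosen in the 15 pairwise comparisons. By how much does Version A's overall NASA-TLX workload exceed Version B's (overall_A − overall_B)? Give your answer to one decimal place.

Version A weighted sum = 3·76 + 1·87 + 5·78 + 1·82 + 1·29 + 4·86 = 228 + 87 + 390 + 82 + 29 + 344 = 1160; overall_A = 1160/15 = 77.3333.
Version B weighted sum = 3·92 + 1·67 + 5·65 + 1·72 + 1·5 + 4·75 = 276 + 67 + 325 + 72 + 5 + 300 = 1045; overall_B = 1045/15 = 69.6667.
Difference = 77.3333 − 69.6667 = 7.6666 ≈ 7.7.

7.7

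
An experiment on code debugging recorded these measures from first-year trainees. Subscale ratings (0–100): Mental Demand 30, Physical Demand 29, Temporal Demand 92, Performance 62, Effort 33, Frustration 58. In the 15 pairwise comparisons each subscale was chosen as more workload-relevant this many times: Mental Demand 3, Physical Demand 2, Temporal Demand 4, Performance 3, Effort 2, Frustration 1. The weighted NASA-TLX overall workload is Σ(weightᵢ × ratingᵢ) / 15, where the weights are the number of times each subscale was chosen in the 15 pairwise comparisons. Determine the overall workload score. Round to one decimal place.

55.1

The tallies are the weights (they sum to 15).
Weighted sum = 3·30 + 2·29 + 4·92 + 3·62 + 2·33 + 1·58
            = 90 + 58 + 368 + 186 + 66 + 58 = 826.
Overall workload = 826 / 15 = 55.0667 ≈ 55.1.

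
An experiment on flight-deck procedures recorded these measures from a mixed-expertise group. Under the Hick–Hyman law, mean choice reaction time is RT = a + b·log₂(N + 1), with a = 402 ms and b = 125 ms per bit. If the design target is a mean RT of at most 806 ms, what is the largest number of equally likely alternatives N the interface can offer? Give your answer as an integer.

8

Set 402 + 125·log₂(N + 1) ≤ 806.
log₂(N + 1) ≤ (806 − 402) / 125 = 3.2320.
N + 1 ≤ 2^3.2320 = 9.3957.
N ≤ 8.3957, so the largest integer N is 8.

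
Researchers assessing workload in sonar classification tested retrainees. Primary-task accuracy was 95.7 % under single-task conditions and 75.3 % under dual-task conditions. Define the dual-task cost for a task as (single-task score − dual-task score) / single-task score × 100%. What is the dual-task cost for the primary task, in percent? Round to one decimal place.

21.3

Cost = (95.7 − 75.3) / 95.7 × 100%
     = 20.4000 / 95.7 × 100% = 21.3166%.
≈ 21.3%.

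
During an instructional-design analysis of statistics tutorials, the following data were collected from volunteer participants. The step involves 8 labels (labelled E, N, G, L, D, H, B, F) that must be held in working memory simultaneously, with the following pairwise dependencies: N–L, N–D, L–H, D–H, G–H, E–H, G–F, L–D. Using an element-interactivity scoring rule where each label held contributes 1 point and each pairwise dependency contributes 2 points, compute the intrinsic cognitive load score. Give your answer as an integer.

24

Count of labels held simultaneously: 8.
Count of pairwise dependencies listed: 8.
Element contribution: 8 × 1 = 8.
Interaction contribution: 8 × 2 = 16.
Intrinsic load = 8 + 16 = 24.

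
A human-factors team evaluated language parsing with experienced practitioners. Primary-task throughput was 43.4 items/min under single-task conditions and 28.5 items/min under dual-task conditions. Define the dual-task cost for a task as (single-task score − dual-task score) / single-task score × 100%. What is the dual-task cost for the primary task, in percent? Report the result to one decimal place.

34.3

Cost = (43.4 − 28.5) / 43.4 × 100%
     = 14.9000 / 43.4 × 100% = 34.3318%.
≈ 34.3%.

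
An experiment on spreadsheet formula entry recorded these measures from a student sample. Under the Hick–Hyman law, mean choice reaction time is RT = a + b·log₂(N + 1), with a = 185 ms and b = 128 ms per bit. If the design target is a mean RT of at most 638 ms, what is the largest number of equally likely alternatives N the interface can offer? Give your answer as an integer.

10

Set 185 + 128·log₂(N + 1) ≤ 638.
log₂(N + 1) ≤ (638 − 185) / 128 = 3.5391.
N + 1 ≤ 2^3.5391 = 11.6245.
N ≤ 10.6245, so the largest integer N is 10.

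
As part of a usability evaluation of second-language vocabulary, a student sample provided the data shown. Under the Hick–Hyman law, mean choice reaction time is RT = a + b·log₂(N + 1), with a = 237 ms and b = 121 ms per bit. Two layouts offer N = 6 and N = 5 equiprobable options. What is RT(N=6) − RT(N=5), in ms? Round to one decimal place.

RT(6) = 237 + 121·log₂(7) = 237 + 121·2.8074 = 576.6954 ms.
RT(5) = 237 + 121·log₂(6) = 237 + 121·2.5850 = 549.7850 ms.
Difference = 576.6954 − 549.7850 = 26.9104 ≈ 26.9 ms.

26.9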